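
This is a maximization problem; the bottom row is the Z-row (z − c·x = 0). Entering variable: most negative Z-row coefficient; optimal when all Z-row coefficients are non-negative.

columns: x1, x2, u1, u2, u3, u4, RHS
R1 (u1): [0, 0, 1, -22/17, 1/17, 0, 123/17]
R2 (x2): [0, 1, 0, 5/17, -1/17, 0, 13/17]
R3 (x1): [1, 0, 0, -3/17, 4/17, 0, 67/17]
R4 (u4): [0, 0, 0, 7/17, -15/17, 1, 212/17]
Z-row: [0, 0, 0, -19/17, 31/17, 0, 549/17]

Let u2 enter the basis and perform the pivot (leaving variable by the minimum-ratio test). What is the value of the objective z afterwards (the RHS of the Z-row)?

176/5

Ratio test on column u2 — row 1: entry -22/17 ≤ 0; row 2: (13/17)/(5/17) = 13/5; row 3: entry -3/17 ≤ 0; row 4: (212/17)/(7/17) = 212/7. Minimum is 13/5 at row 2 (x2 leaves); pivot element 5/17.
Pivot on row 2; the Z-row RHS becomes 549/17 − (-19/17)·(13/5) = 176/5.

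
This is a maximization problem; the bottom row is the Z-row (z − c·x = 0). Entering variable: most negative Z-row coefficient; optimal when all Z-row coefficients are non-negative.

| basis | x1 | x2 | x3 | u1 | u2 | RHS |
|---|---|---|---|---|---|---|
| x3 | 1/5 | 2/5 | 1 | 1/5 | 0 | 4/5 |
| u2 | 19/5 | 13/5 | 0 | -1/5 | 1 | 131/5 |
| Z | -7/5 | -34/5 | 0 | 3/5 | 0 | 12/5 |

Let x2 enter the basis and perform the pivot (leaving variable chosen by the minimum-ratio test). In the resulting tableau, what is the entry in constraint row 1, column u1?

1/2

Ratio test on column x2 — row 1: (4/5)/(2/5) = 2; row 2: (131/5)/(13/5) = 131/13. Minimum is 2 at row 1 (x3 leaves); pivot element 2/5.
Divide row 1 by 2/5; eliminate column x2 from the other rows.
In the new row 1, the u1 entry is the old entry divided by the pivot: (1/5)/(2/5) = 1/2.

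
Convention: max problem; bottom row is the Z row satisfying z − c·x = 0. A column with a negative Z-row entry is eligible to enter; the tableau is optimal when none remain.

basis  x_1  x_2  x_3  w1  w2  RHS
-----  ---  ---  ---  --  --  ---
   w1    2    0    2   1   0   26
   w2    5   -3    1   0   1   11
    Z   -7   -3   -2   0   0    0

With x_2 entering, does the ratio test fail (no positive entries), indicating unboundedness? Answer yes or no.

yes

Every constraint-row entry in column x_2 is ≤ 0, so increasing x_2 is unbounded.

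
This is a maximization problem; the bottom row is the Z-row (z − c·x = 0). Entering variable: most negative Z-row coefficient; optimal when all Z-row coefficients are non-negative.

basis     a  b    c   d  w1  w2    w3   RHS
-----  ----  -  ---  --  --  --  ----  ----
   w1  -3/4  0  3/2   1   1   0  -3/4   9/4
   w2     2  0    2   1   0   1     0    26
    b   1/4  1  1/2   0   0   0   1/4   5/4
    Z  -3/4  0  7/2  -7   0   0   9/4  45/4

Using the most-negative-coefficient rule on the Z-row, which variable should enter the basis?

Negative Z-row entries: a: -3/4, d: -7.
The most negative is -7 in column d, so d enters.

d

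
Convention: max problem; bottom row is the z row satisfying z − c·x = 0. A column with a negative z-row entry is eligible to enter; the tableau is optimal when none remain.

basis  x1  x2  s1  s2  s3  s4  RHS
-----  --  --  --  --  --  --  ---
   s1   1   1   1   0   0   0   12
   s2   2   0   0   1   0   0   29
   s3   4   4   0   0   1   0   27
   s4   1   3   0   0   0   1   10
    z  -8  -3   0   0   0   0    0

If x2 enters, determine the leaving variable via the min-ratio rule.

Column x2 entries and ratios — s1: 12/1 = 12; s2: 0 ≤ 0, skip; s3: 27/4 = 27/4; s4: 10/3 = 10/3.
Smallest ratio is 10/3 in the row of s4, so s4 leaves.

s4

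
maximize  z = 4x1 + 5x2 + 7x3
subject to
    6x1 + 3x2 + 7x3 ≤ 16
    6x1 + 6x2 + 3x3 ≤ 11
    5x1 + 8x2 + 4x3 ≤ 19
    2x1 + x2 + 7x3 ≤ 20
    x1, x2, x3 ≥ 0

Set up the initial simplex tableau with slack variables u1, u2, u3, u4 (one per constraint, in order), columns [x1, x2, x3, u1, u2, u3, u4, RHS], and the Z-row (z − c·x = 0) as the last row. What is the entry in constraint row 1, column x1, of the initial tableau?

6

Constraint 1 has coefficient 6 on x1.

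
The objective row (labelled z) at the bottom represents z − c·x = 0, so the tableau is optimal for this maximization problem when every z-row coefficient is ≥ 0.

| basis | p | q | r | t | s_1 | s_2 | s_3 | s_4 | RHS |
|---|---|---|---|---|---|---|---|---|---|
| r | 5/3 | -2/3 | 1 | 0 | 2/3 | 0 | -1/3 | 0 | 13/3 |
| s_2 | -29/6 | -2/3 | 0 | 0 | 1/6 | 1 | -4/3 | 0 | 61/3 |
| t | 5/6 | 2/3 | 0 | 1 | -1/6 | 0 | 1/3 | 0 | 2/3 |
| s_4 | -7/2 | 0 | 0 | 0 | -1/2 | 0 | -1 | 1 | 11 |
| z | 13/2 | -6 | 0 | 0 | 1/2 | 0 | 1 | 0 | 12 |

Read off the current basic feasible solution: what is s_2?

61/3

s_2 is basic (row 2); its value is the RHS of that row, 61/3.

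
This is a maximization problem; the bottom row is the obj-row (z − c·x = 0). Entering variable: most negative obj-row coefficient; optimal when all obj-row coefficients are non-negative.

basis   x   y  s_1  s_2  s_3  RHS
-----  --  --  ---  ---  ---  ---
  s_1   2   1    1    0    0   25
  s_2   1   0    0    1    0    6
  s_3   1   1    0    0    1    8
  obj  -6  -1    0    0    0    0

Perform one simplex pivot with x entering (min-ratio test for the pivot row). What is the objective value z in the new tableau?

Ratio test on column x — row 1: 25/2 = 25/2; row 2: 6/1 = 6; row 3: 8/1 = 8. Minimum is 6 at row 2 (s_2 leaves); pivot element 1.
Pivot on row 2; the obj-row RHS becomes 0 − (-6)·6 = 36.

36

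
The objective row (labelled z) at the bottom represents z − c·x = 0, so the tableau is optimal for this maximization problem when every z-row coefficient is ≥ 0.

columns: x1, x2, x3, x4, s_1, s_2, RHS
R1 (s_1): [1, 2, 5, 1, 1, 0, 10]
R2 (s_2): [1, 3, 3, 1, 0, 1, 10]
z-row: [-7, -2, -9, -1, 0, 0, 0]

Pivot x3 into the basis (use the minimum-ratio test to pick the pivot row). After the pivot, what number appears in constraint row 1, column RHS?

2

Ratio test on column x3 — row 1: 10/5 = 2; row 2: 10/3 = 10/3. Minimum is 2 at row 1 (s_1 leaves); pivot element 5.
Divide row 1 by 5; eliminate column x3 from the other rows.
In the new row 1, the RHS entry is the old entry divided by the pivot: 10/5 = 2.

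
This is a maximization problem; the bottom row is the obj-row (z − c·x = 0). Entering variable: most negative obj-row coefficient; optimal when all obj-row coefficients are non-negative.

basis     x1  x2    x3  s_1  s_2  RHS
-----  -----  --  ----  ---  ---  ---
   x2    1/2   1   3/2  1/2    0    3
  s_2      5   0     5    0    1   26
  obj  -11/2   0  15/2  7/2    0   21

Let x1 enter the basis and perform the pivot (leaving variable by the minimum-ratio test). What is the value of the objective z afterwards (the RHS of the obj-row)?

Ratio test on column x1 — row 1: 3/(1/2) = 6; row 2: 26/5 = 26/5. Minimum is 26/5 at row 2 (s_2 leaves); pivot element 5.
Pivot on row 2; the obj-row RHS becomes 21 − (-11/2)·(26/5) = 248/5.

248/5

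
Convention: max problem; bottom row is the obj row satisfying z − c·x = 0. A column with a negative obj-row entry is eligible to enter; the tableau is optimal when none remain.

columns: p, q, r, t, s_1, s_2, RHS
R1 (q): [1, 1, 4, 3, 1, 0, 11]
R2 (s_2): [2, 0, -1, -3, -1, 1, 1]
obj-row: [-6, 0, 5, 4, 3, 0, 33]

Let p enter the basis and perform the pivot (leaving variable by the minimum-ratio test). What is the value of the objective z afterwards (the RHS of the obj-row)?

36

Ratio test on column p — row 1: 11/1 = 11; row 2: 1/2 = 1/2. Minimum is 1/2 at row 2 (s_2 leaves); pivot element 2.
Pivot on row 2; the obj-row RHS becomes 33 − (-6)·(1/2) = 36.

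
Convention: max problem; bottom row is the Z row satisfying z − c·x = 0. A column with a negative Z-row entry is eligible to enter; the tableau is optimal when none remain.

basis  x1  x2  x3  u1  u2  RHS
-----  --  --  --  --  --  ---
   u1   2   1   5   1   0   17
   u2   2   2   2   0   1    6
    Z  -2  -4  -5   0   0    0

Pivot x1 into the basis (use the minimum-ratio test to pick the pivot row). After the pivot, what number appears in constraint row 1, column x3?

Ratio test on column x1 — row 1: 17/2 = 17/2; row 2: 6/2 = 3. Minimum is 3 at row 2 (u2 leaves); pivot element 2.
Divide row 2 by 2; eliminate column x1 from the other rows.
Row 1 update in column x3: 5 − 2·1 = 3.

3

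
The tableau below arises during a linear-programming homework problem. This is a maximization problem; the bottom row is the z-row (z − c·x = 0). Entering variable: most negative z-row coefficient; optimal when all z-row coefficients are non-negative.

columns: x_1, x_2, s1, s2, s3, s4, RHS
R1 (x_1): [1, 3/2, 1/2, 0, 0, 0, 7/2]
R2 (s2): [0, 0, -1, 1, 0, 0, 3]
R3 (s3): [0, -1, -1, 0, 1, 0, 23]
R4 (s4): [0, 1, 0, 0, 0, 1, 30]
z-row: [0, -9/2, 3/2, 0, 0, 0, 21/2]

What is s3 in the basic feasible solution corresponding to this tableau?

s3 is basic (row 3); its value is the RHS of that row, 23.

23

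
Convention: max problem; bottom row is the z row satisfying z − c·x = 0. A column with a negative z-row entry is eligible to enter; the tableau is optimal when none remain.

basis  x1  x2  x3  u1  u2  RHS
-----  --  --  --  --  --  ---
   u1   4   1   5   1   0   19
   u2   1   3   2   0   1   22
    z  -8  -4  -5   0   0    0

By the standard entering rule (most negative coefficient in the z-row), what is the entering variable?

Negative z-row entries: x1: -8, x2: -4, x3: -5.
The most negative is -8 in column x1, so x1 enters.

x1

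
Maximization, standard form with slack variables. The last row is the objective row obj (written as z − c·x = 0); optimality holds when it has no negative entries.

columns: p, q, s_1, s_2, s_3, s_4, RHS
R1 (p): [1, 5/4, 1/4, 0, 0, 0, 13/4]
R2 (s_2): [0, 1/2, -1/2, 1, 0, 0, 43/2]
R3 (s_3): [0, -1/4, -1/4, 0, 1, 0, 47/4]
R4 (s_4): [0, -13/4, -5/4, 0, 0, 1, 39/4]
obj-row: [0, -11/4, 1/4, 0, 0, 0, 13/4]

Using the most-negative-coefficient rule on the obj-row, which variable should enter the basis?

Negative obj-row entries: q: -11/4.
The most negative is -11/4 in column q, so q enters.

q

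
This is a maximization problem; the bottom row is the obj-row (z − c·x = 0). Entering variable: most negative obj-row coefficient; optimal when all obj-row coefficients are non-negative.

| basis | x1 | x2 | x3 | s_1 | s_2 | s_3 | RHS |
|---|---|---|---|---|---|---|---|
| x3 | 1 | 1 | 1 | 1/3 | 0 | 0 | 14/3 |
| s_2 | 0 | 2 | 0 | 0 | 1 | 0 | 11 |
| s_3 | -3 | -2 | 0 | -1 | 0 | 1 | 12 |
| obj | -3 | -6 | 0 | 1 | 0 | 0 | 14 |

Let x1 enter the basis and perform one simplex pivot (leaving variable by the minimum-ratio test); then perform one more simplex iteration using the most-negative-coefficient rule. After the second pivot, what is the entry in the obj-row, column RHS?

Ratio test on column x1 — row 1: (14/3)/1 = 14/3; row 2: entry 0 ≤ 0; row 3: entry -3 ≤ 0. Minimum is 14/3 at row 1 (x3 leaves); pivot element 1.
Divide row 1 by 1; eliminate column x1 from the other rows.
Second iteration: most negative obj-row entry is -3 in column x2, so x2 enters.
Ratio test on column x2 — row 1: (14/3)/1 = 14/3; row 2: 11/2 = 11/2; row 3: 26/1 = 26. Minimum is 14/3 at row 1 (x1 leaves); pivot element 1.
Divide row 1 by 1; eliminate column x2 from the other rows.
After both pivots, the entry at the obj-row, column RHS is 42.

42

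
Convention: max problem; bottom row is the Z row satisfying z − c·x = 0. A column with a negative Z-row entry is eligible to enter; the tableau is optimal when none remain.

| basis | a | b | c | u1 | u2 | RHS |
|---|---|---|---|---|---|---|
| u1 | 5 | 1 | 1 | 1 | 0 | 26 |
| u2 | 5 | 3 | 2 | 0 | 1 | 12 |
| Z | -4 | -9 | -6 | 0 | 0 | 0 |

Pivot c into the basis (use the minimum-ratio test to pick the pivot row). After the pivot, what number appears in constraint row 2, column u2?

Ratio test on column c — row 1: 26/1 = 26; row 2: 12/2 = 6. Minimum is 6 at row 2 (u2 leaves); pivot element 2.
Divide row 2 by 2; eliminate column c from the other rows.
In the new row 2, the u2 entry is the old entry divided by the pivot: 1/2 = 1/2.

1/2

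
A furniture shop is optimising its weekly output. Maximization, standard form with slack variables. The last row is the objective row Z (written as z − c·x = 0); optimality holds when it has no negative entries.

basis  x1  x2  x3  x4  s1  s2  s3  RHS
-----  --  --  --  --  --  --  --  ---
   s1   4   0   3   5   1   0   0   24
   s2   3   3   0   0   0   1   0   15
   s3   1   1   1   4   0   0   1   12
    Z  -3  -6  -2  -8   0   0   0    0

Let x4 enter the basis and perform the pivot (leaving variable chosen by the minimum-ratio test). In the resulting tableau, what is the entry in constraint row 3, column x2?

1/4

Ratio test on column x4 — row 1: 24/5 = 24/5; row 2: entry 0 ≤ 0; row 3: 12/4 = 3. Minimum is 3 at row 3 (s3 leaves); pivot element 4.
Divide row 3 by 4; eliminate column x4 from the other rows.
In the new row 3, the x2 entry is the old entry divided by the pivot: 1/4 = 1/4.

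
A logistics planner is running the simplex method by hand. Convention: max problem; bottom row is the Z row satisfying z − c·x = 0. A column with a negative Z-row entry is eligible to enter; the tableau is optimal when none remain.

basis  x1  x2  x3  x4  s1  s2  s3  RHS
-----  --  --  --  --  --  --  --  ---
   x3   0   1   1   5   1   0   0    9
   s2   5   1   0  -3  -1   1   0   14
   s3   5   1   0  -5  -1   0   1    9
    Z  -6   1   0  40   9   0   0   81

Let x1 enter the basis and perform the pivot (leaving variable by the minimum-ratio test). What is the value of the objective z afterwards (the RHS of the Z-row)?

459/5

Ratio test on column x1 — row 1: entry 0 ≤ 0; row 2: 14/5 = 14/5; row 3: 9/5 = 9/5. Minimum is 9/5 at row 3 (s3 leaves); pivot element 5.
Pivot on row 3; the Z-row RHS becomes 81 − (-6)·(9/5) = 459/5.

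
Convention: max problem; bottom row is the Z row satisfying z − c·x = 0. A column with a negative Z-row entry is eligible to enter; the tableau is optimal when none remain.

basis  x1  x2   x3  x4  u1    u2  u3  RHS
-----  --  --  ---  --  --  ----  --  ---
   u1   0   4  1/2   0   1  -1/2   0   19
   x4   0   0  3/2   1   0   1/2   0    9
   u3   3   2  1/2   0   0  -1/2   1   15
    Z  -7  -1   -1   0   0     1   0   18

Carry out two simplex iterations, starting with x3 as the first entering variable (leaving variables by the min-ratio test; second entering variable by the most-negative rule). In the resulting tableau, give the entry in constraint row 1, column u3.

0

Ratio test on column x3 — row 1: 19/(1/2) = 38; row 2: 9/(3/2) = 6; row 3: 15/(1/2) = 30. Minimum is 6 at row 2 (x4 leaves); pivot element 3/2.
Divide row 2 by 3/2; eliminate column x3 from the other rows.
Second iteration: most negative Z-row entry is -7 in column x1, so x1 enters.
Ratio test on column x1 — row 1: entry 0 ≤ 0; row 2: entry 0 ≤ 0; row 3: 12/3 = 4. Minimum is 4 at row 3 (u3 leaves); pivot element 3.
Divide row 3 by 3; eliminate column x1 from the other rows.
After both pivots, the entry at constraint row 1, column u3 is 0.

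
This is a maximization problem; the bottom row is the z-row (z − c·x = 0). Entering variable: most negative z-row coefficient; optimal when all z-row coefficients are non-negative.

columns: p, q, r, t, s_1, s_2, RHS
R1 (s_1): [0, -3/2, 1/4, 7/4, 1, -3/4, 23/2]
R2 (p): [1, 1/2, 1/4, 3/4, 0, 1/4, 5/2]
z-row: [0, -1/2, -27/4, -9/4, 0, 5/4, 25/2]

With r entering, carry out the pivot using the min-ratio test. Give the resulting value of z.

Ratio test on column r — row 1: (23/2)/(1/4) = 46; row 2: (5/2)/(1/4) = 10. Minimum is 10 at row 2 (p leaves); pivot element 1/4.
Pivot on row 2; the z-row RHS becomes 25/2 − (-27/4)·10 = 80.

80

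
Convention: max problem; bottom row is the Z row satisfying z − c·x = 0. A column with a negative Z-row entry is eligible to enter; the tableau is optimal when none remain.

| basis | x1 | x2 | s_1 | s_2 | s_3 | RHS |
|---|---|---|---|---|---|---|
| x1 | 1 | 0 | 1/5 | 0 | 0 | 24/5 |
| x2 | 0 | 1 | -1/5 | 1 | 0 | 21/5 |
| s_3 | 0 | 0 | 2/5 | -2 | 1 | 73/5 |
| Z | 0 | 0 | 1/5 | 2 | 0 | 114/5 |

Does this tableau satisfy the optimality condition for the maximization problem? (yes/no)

Every Z-row coefficient is ≥ 0, so the tableau is optimal.

yes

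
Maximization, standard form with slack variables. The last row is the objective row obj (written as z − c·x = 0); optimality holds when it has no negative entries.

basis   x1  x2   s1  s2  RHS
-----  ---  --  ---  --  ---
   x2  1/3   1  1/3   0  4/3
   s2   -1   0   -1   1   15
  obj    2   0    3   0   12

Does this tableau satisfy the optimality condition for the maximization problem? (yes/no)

yes

Every obj-row coefficient is ≥ 0, so the tableau is optimal.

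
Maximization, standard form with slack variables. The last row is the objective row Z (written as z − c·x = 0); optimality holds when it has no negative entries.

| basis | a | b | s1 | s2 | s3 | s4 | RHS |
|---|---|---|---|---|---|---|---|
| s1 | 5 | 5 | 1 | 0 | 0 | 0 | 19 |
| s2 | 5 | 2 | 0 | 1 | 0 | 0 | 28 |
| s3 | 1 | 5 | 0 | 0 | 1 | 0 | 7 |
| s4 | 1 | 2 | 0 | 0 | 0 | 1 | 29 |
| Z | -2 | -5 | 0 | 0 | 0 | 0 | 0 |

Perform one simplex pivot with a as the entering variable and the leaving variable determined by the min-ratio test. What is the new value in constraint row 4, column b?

1

Ratio test on column a — row 1: 19/5 = 19/5; row 2: 28/5 = 28/5; row 3: 7/1 = 7; row 4: 29/1 = 29. Minimum is 19/5 at row 1 (s1 leaves); pivot element 5.
Divide row 1 by 5; eliminate column a from the other rows.
Row 4 update in column b: 2 − 1·1 = 1.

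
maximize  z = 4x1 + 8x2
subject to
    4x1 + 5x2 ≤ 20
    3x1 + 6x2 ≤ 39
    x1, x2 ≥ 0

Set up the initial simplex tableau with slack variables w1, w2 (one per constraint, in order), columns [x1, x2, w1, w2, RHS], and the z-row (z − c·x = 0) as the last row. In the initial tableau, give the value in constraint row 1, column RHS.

20

The RHS of constraint 1 is b_1 = 20.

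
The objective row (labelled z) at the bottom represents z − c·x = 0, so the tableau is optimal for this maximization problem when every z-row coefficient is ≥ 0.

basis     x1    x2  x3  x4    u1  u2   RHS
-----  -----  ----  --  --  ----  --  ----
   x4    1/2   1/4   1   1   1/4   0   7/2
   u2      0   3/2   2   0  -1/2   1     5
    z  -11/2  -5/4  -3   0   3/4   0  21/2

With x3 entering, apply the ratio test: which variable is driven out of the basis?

Column x3 entries and ratios — x4: (7/2)/1 = 7/2; u2: 5/2 = 5/2.
Smallest ratio is 5/2 in the row of u2, so u2 leaves.

u2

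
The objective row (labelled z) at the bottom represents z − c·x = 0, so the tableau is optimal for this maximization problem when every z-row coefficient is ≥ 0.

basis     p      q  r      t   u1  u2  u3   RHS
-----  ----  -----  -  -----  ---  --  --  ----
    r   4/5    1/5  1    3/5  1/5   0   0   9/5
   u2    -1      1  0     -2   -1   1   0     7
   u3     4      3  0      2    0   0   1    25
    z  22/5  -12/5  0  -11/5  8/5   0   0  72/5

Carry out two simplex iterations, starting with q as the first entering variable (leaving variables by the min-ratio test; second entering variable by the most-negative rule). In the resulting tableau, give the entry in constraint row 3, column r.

Ratio test on column q — row 1: (9/5)/(1/5) = 9; row 2: 7/1 = 7; row 3: 25/3 = 25/3. Minimum is 7 at row 2 (u2 leaves); pivot element 1.
Divide row 2 by 1; eliminate column q from the other rows.
Second iteration: most negative z-row entry is -7 in column t, so t enters.
Ratio test on column t — row 1: (2/5)/1 = 2/5; row 2: entry -2 ≤ 0; row 3: 4/8 = 1/2. Minimum is 2/5 at row 1 (r leaves); pivot element 1.
Divide row 1 by 1; eliminate column t from the other rows.
After both pivots, the entry at constraint row 3, column r is -8.

-8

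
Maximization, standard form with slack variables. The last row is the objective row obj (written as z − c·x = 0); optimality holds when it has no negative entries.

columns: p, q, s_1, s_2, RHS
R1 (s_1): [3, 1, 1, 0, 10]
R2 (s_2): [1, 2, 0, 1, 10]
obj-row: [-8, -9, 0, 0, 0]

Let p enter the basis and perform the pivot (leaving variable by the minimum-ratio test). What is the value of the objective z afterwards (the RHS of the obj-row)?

80/3

Ratio test on column p — row 1: 10/3 = 10/3; row 2: 10/1 = 10. Minimum is 10/3 at row 1 (s_1 leaves); pivot element 3.
Pivot on row 1; the obj-row RHS becomes 0 − (-8)·(10/3) = 80/3.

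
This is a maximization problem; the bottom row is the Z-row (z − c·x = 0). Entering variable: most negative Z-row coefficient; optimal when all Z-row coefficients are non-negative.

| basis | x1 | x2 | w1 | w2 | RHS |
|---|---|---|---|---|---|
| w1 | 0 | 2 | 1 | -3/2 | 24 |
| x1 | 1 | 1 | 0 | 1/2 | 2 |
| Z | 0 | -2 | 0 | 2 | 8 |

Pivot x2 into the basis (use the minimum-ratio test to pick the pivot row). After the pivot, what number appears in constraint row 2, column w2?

Ratio test on column x2 — row 1: 24/2 = 12; row 2: 2/1 = 2. Minimum is 2 at row 2 (x1 leaves); pivot element 1.
Divide row 2 by 1; eliminate column x2 from the other rows.
In the new row 2, the w2 entry is the old entry divided by the pivot: (1/2)/1 = 1/2.

1/2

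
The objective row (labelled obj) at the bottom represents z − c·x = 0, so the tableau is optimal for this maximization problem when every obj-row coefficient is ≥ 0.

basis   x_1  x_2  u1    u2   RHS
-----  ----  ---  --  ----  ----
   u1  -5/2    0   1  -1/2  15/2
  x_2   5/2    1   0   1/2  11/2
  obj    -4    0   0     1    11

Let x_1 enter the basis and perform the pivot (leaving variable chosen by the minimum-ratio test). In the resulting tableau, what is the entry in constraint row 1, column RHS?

13

Ratio test on column x_1 — row 1: entry -5/2 ≤ 0; row 2: (11/2)/(5/2) = 11/5. Minimum is 11/5 at row 2 (x_2 leaves); pivot element 5/2.
Divide row 2 by 5/2; eliminate column x_1 from the other rows.
Row 1 update in column RHS: 15/2 − (-5/2)·(11/5) = 13.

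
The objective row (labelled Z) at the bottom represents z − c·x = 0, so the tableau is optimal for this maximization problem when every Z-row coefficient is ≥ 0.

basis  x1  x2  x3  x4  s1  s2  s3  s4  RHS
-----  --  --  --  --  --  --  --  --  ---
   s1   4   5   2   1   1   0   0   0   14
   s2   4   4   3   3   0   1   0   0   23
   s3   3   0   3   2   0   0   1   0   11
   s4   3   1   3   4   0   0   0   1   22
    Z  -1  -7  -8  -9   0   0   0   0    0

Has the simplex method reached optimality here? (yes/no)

The Z-row has a negative entry -9 in column x4, so it is not optimal.

no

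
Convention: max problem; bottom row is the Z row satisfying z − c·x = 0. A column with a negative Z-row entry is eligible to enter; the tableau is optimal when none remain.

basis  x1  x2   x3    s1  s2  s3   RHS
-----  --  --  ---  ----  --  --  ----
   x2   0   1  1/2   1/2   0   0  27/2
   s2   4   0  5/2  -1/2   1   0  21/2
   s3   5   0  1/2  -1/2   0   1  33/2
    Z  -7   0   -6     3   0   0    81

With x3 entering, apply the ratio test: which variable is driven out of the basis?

s2

Column x3 entries and ratios — x2: (27/2)/(1/2) = 27; s2: (21/2)/(5/2) = 21/5; s3: (33/2)/(1/2) = 33.
Smallest ratio is 21/5 in the row of s2, so s2 leaves.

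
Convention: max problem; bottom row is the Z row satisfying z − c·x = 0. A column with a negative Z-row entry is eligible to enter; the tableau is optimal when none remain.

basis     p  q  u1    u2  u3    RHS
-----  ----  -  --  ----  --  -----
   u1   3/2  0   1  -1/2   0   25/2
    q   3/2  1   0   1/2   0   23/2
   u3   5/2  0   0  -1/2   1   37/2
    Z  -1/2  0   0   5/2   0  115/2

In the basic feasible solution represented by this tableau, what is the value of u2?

0

u2 is not in the basis, so in the current basic feasible solution u2 = 0.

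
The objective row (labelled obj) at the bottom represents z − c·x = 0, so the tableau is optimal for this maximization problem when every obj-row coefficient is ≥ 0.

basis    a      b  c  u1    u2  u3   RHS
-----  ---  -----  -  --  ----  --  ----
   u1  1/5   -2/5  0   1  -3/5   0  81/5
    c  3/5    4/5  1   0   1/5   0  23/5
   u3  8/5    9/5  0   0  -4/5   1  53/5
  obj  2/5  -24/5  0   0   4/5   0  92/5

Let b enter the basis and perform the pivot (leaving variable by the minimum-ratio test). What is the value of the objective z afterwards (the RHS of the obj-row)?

46

Ratio test on column b — row 1: entry -2/5 ≤ 0; row 2: (23/5)/(4/5) = 23/4; row 3: (53/5)/(9/5) = 53/9. Minimum is 23/4 at row 2 (c leaves); pivot element 4/5.
Pivot on row 2; the obj-row RHS becomes 92/5 − (-24/5)·(23/4) = 46.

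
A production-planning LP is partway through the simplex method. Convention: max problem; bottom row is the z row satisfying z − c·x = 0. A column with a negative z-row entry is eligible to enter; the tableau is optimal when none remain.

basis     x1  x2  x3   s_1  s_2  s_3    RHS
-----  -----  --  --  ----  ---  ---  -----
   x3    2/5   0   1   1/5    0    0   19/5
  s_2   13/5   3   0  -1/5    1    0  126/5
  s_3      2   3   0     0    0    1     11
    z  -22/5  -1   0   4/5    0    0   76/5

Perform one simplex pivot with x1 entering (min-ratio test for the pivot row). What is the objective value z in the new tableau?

197/5

Ratio test on column x1 — row 1: (19/5)/(2/5) = 19/2; row 2: (126/5)/(13/5) = 126/13; row 3: 11/2 = 11/2. Minimum is 11/2 at row 3 (s_3 leaves); pivot element 2.
Pivot on row 3; the z-row RHS becomes 76/5 − (-22/5)·(11/2) = 197/5.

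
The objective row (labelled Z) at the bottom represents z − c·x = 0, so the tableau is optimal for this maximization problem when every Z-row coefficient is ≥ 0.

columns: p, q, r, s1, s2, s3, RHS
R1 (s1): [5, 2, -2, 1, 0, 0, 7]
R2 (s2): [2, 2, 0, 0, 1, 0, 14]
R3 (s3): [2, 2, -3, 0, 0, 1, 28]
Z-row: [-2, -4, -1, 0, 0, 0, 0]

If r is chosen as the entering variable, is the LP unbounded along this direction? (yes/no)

yes

Every constraint-row entry in column r is ≤ 0, so increasing r is unbounded.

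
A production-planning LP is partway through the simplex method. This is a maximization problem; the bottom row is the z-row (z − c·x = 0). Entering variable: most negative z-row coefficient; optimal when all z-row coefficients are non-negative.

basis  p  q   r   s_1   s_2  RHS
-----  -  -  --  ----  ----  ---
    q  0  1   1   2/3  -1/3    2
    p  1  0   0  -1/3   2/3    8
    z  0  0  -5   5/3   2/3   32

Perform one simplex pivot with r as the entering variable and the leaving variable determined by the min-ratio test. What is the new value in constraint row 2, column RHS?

8

Ratio test on column r — row 1: 2/1 = 2; row 2: entry 0 ≤ 0. Minimum is 2 at row 1 (q leaves); pivot element 1.
Divide row 1 by 1; eliminate column r from the other rows.
Row 2 update in column RHS: 8 − 0·2 = 8.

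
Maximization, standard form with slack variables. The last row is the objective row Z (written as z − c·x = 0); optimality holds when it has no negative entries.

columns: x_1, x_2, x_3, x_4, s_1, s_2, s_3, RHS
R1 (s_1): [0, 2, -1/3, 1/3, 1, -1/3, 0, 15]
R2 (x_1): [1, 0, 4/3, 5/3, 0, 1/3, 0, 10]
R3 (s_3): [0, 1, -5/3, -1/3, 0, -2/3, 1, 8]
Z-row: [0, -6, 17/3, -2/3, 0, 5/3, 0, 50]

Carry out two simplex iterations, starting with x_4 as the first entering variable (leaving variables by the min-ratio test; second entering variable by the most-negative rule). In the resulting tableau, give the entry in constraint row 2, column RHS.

Ratio test on column x_4 — row 1: 15/(1/3) = 45; row 2: 10/(5/3) = 6; row 3: entry -1/3 ≤ 0. Minimum is 6 at row 2 (x_1 leaves); pivot element 5/3.
Divide row 2 by 5/3; eliminate column x_4 from the other rows.
Second iteration: most negative Z-row entry is -6 in column x_2, so x_2 enters.
Ratio test on column x_2 — row 1: 13/2 = 13/2; row 2: entry 0 ≤ 0; row 3: 10/1 = 10. Minimum is 13/2 at row 1 (s_1 leaves); pivot element 2.
Divide row 1 by 2; eliminate column x_2 from the other rows.
After both pivots, the entry at constraint row 2, column RHS is 6.

6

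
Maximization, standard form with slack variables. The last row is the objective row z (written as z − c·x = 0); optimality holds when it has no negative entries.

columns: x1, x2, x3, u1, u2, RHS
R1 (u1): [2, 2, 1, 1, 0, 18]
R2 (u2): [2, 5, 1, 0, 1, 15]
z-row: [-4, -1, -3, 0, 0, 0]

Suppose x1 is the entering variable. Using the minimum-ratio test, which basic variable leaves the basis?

u2

Column x1 entries and ratios — u1: 18/2 = 9; u2: 15/2 = 15/2.
Smallest ratio is 15/2 in the row of u2, so u2 leaves.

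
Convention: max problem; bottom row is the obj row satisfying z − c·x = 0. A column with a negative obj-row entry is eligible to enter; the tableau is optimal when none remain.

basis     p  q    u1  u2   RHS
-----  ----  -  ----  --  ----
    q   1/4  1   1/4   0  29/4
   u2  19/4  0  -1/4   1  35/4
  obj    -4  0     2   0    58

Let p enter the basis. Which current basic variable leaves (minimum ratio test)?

u2

Column p entries and ratios — q: (29/4)/(1/4) = 29; u2: (35/4)/(19/4) = 35/19.
Smallest ratio is 35/19 in the row of u2, so u2 leaves.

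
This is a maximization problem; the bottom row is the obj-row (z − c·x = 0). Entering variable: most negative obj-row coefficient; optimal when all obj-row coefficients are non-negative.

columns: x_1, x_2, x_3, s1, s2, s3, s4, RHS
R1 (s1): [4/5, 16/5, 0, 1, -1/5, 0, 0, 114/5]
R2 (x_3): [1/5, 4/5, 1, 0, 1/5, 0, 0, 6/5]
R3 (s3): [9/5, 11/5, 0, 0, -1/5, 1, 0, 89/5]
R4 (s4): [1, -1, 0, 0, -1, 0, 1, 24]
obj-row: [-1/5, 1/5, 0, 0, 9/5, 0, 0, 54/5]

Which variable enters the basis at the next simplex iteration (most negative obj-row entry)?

x_1

Negative obj-row entries: x_1: -1/5.
The most negative is -1/5 in column x_1, so x_1 enters.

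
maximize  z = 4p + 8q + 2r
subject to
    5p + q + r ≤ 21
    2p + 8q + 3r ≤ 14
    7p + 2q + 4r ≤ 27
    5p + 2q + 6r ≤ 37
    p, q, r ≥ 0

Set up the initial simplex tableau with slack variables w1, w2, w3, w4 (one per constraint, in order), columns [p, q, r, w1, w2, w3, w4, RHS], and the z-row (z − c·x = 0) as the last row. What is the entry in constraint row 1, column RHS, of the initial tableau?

The RHS of constraint 1 is b_1 = 21.

21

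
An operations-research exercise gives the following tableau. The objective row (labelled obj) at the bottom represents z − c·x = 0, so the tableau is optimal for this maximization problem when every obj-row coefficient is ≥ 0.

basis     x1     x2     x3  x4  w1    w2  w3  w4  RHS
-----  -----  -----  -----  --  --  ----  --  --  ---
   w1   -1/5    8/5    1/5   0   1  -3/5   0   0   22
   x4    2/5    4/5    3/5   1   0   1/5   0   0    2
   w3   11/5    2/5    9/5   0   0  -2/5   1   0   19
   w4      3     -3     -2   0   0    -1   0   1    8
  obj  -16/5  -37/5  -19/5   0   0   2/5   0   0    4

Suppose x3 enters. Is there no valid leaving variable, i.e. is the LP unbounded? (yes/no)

no

Column x3 has positive entries in row(s) 1, 2, 3, so the ratio test bounds it — not unbounded.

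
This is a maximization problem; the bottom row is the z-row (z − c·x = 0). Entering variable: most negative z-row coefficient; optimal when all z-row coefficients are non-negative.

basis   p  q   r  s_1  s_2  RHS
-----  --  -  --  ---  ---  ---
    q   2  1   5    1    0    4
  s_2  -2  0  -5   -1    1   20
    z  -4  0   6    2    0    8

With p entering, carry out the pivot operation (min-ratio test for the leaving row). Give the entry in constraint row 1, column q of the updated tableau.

1/2

Ratio test on column p — row 1: 4/2 = 2; row 2: entry -2 ≤ 0. Minimum is 2 at row 1 (q leaves); pivot element 2.
Divide row 1 by 2; eliminate column p from the other rows.
In the new row 1, the q entry is the old entry divided by the pivot: 1/2 = 1/2.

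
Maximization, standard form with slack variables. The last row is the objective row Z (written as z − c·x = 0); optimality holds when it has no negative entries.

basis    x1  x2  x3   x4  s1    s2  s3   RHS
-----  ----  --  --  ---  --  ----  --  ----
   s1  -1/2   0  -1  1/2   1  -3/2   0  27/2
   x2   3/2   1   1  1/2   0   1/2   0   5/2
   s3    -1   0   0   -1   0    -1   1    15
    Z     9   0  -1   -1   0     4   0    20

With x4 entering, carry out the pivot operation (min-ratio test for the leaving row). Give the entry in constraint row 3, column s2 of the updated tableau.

Ratio test on column x4 — row 1: (27/2)/(1/2) = 27; row 2: (5/2)/(1/2) = 5; row 3: entry -1 ≤ 0. Minimum is 5 at row 2 (x2 leaves); pivot element 1/2.
Divide row 2 by 1/2; eliminate column x4 from the other rows.
Row 3 update in column s2: -1 − (-1)·1 = 0.

0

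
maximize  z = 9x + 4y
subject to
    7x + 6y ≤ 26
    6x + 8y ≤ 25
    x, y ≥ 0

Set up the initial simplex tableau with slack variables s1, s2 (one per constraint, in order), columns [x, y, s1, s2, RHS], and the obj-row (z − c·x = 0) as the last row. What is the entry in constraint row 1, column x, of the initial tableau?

7

Constraint 1 has coefficient 7 on x.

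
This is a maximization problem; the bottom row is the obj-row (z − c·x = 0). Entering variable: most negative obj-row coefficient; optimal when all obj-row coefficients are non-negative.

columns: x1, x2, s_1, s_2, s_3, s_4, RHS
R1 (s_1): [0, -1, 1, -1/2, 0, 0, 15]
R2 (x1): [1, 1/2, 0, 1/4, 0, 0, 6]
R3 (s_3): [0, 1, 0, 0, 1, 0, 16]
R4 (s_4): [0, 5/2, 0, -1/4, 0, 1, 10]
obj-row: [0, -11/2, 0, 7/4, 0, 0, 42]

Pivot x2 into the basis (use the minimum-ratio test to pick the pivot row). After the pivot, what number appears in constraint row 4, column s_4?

2/5

Ratio test on column x2 — row 1: entry -1 ≤ 0; row 2: 6/(1/2) = 12; row 3: 16/1 = 16; row 4: 10/(5/2) = 4. Minimum is 4 at row 4 (s_4 leaves); pivot element 5/2.
Divide row 4 by 5/2; eliminate column x2 from the other rows.
In the new row 4, the s_4 entry is the old entry divided by the pivot: 1/(5/2) = 2/5.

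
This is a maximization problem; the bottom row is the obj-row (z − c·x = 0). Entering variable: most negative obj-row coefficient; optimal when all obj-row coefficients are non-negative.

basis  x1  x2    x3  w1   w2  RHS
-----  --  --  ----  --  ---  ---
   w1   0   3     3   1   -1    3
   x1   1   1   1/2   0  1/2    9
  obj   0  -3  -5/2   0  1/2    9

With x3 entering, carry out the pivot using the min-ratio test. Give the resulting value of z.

Ratio test on column x3 — row 1: 3/3 = 1; row 2: 9/(1/2) = 18. Minimum is 1 at row 1 (w1 leaves); pivot element 3.
Pivot on row 1; the obj-row RHS becomes 9 − (-5/2)·1 = 23/2.

23/2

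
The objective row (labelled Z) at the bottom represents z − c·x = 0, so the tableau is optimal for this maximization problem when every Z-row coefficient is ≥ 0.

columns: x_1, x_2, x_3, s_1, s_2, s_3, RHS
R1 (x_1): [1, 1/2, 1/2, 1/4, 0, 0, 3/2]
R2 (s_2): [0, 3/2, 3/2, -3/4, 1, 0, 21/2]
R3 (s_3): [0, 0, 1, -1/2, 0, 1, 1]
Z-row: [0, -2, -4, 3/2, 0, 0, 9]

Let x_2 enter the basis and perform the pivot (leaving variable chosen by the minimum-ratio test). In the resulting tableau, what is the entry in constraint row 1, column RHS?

Ratio test on column x_2 — row 1: (3/2)/(1/2) = 3; row 2: (21/2)/(3/2) = 7; row 3: entry 0 ≤ 0. Minimum is 3 at row 1 (x_1 leaves); pivot element 1/2.
Divide row 1 by 1/2; eliminate column x_2 from the other rows.
In the new row 1, the RHS entry is the old entry divided by the pivot: (3/2)/(1/2) = 3.

3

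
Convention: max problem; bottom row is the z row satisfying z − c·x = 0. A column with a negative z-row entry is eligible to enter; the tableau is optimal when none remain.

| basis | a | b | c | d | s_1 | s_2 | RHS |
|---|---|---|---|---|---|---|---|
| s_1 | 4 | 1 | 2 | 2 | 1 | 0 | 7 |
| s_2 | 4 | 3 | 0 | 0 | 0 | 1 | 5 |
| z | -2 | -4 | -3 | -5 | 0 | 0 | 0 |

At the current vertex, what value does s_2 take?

s_2 is basic (row 2); its value is the RHS of that row, 5.

5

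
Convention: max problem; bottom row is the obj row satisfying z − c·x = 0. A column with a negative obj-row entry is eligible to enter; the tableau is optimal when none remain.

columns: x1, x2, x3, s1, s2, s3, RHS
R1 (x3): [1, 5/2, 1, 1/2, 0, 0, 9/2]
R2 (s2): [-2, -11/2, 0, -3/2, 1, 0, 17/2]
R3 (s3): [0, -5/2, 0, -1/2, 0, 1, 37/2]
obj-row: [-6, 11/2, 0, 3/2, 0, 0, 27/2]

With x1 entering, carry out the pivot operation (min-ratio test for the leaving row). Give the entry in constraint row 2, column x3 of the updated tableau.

Ratio test on column x1 — row 1: (9/2)/1 = 9/2; row 2: entry -2 ≤ 0; row 3: entry 0 ≤ 0. Minimum is 9/2 at row 1 (x3 leaves); pivot element 1.
Divide row 1 by 1; eliminate column x1 from the other rows.
Row 2 update in column x3: 0 − (-2)·1 = 2.

2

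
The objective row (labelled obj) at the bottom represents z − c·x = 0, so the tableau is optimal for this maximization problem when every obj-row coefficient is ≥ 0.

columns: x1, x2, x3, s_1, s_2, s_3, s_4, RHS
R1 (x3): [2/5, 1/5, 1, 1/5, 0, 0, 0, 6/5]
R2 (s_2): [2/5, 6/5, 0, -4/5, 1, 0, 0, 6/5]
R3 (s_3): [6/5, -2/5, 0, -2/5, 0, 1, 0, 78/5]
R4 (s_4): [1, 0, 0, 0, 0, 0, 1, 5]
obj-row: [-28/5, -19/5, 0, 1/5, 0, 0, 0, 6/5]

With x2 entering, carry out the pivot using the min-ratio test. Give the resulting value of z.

5

Ratio test on column x2 — row 1: (6/5)/(1/5) = 6; row 2: (6/5)/(6/5) = 1; row 3: entry -2/5 ≤ 0; row 4: entry 0 ≤ 0. Minimum is 1 at row 2 (s_2 leaves); pivot element 6/5.
Pivot on row 2; the obj-row RHS becomes 6/5 − (-19/5)·1 = 5.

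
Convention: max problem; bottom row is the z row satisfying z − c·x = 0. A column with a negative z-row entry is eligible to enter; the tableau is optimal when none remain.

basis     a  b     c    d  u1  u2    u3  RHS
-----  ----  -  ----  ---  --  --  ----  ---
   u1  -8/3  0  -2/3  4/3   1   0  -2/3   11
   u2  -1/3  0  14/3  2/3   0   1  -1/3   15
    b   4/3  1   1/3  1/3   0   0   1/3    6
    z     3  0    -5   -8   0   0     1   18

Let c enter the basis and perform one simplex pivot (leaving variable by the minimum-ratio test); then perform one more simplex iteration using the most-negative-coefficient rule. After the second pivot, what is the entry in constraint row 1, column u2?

Ratio test on column c — row 1: entry -2/3 ≤ 0; row 2: 15/(14/3) = 45/14; row 3: 6/(1/3) = 18. Minimum is 45/14 at row 2 (u2 leaves); pivot element 14/3.
Divide row 2 by 14/3; eliminate column c from the other rows.
Second iteration: most negative z-row entry is -51/7 in column d, so d enters.
Ratio test on column d — row 1: (92/7)/(10/7) = 46/5; row 2: (45/14)/(1/7) = 45/2; row 3: (69/14)/(2/7) = 69/4. Minimum is 46/5 at row 1 (u1 leaves); pivot element 10/7.
Divide row 1 by 10/7; eliminate column d from the other rows.
After both pivots, the entry at constraint row 1, column u2 is 1/10.

1/10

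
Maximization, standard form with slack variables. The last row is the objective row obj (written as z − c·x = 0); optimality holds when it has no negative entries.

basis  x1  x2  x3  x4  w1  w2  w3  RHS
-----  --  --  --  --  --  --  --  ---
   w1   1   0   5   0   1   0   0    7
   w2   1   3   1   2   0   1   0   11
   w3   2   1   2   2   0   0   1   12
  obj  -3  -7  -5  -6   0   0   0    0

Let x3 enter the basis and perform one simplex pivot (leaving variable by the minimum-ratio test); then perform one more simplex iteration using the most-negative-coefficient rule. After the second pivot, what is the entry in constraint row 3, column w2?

Ratio test on column x3 — row 1: 7/5 = 7/5; row 2: 11/1 = 11; row 3: 12/2 = 6. Minimum is 7/5 at row 1 (w1 leaves); pivot element 5.
Divide row 1 by 5; eliminate column x3 from the other rows.
Second iteration: most negative obj-row entry is -7 in column x2, so x2 enters.
Ratio test on column x2 — row 1: entry 0 ≤ 0; row 2: (48/5)/3 = 16/5; row 3: (46/5)/1 = 46/5. Minimum is 16/5 at row 2 (w2 leaves); pivot element 3.
Divide row 2 by 3; eliminate column x2 from the other rows.
After both pivots, the entry at constraint row 3, column w2 is -1/3.

-1/3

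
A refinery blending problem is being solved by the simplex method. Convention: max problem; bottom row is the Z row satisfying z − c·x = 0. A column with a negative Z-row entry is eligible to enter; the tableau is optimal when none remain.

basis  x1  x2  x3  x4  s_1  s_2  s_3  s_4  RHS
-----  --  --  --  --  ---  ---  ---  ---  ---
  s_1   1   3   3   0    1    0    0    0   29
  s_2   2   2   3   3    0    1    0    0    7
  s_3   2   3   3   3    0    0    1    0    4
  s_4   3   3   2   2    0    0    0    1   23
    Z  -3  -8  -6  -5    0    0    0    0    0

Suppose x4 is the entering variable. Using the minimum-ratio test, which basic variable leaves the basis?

Column x4 entries and ratios — s_1: 0 ≤ 0, skip; s_2: 7/3 = 7/3; s_3: 4/3 = 4/3; s_4: 23/2 = 23/2.
Smallest ratio is 4/3 in the row of s_3, so s_3 leaves.

s_3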